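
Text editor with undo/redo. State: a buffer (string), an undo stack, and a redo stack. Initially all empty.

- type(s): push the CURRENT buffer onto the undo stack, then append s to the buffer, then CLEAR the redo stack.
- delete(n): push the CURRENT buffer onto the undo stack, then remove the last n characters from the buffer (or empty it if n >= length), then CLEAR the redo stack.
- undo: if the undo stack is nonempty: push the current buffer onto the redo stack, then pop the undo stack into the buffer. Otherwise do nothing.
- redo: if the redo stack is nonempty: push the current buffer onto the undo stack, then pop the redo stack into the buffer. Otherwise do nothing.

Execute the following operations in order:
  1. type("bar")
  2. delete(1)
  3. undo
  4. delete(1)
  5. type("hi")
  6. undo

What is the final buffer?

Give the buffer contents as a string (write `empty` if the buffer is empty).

Answer: ba

Derivation:
After op 1 (type): buf='bar' undo_depth=1 redo_depth=0
After op 2 (delete): buf='ba' undo_depth=2 redo_depth=0
After op 3 (undo): buf='bar' undo_depth=1 redo_depth=1
After op 4 (delete): buf='ba' undo_depth=2 redo_depth=0
After op 5 (type): buf='bahi' undo_depth=3 redo_depth=0
After op 6 (undo): buf='ba' undo_depth=2 redo_depth=1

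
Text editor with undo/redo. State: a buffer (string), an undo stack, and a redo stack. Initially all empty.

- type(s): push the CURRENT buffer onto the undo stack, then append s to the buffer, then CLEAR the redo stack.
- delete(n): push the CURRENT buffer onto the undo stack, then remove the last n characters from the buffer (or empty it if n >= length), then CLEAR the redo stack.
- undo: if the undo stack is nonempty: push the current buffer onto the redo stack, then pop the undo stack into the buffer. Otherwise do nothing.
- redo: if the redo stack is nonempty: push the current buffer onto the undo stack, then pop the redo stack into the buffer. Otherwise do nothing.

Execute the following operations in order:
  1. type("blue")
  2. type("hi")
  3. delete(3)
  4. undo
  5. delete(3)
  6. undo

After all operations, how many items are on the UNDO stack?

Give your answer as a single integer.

After op 1 (type): buf='blue' undo_depth=1 redo_depth=0
After op 2 (type): buf='bluehi' undo_depth=2 redo_depth=0
After op 3 (delete): buf='blu' undo_depth=3 redo_depth=0
After op 4 (undo): buf='bluehi' undo_depth=2 redo_depth=1
After op 5 (delete): buf='blu' undo_depth=3 redo_depth=0
After op 6 (undo): buf='bluehi' undo_depth=2 redo_depth=1

Answer: 2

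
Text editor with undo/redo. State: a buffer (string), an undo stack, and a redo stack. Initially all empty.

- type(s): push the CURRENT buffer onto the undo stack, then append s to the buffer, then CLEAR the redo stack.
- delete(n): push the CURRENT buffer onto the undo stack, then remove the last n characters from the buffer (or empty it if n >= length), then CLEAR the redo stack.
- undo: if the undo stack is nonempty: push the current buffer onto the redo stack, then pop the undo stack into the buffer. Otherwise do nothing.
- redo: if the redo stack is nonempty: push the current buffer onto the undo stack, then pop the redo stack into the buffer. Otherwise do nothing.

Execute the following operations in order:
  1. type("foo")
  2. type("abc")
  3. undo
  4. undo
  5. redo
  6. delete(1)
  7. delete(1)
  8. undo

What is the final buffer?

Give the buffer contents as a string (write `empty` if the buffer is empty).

After op 1 (type): buf='foo' undo_depth=1 redo_depth=0
After op 2 (type): buf='fooabc' undo_depth=2 redo_depth=0
After op 3 (undo): buf='foo' undo_depth=1 redo_depth=1
After op 4 (undo): buf='(empty)' undo_depth=0 redo_depth=2
After op 5 (redo): buf='foo' undo_depth=1 redo_depth=1
After op 6 (delete): buf='fo' undo_depth=2 redo_depth=0
After op 7 (delete): buf='f' undo_depth=3 redo_depth=0
After op 8 (undo): buf='fo' undo_depth=2 redo_depth=1

Answer: fo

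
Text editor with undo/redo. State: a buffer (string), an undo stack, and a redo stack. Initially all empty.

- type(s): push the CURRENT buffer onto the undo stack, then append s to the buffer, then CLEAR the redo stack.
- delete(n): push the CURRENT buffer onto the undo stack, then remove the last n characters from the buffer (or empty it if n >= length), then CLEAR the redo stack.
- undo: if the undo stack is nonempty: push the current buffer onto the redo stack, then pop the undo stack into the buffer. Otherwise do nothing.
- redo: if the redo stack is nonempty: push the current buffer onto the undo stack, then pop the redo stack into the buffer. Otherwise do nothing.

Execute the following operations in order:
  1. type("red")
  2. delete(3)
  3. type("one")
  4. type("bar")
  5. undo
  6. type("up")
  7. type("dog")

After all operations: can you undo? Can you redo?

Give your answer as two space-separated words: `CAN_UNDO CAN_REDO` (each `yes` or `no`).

After op 1 (type): buf='red' undo_depth=1 redo_depth=0
After op 2 (delete): buf='(empty)' undo_depth=2 redo_depth=0
After op 3 (type): buf='one' undo_depth=3 redo_depth=0
After op 4 (type): buf='onebar' undo_depth=4 redo_depth=0
After op 5 (undo): buf='one' undo_depth=3 redo_depth=1
After op 6 (type): buf='oneup' undo_depth=4 redo_depth=0
After op 7 (type): buf='oneupdog' undo_depth=5 redo_depth=0

Answer: yes no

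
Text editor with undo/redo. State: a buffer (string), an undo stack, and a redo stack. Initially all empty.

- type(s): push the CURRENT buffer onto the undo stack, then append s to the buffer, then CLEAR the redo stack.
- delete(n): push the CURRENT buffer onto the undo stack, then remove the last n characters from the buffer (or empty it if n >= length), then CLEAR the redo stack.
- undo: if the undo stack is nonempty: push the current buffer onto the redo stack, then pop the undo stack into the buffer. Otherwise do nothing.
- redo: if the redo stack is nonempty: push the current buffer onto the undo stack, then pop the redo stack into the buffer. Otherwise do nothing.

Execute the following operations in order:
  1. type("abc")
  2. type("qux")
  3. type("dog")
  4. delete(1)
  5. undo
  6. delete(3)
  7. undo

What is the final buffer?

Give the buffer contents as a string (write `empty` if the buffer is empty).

Answer: abcquxdog

Derivation:
After op 1 (type): buf='abc' undo_depth=1 redo_depth=0
After op 2 (type): buf='abcqux' undo_depth=2 redo_depth=0
After op 3 (type): buf='abcquxdog' undo_depth=3 redo_depth=0
After op 4 (delete): buf='abcquxdo' undo_depth=4 redo_depth=0
After op 5 (undo): buf='abcquxdog' undo_depth=3 redo_depth=1
After op 6 (delete): buf='abcqux' undo_depth=4 redo_depth=0
After op 7 (undo): buf='abcquxdog' undo_depth=3 redo_depth=1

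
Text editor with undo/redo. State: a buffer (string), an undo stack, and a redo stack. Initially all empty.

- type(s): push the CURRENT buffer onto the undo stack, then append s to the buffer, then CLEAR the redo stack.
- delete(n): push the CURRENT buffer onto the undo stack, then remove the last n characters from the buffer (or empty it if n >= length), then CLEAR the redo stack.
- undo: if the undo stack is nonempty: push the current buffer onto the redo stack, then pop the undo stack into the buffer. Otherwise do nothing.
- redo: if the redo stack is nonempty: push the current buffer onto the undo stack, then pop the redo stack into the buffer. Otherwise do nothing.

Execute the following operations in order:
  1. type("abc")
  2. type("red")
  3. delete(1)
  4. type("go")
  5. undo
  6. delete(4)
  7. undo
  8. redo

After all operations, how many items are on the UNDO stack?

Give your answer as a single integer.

Answer: 4

Derivation:
After op 1 (type): buf='abc' undo_depth=1 redo_depth=0
After op 2 (type): buf='abcred' undo_depth=2 redo_depth=0
After op 3 (delete): buf='abcre' undo_depth=3 redo_depth=0
After op 4 (type): buf='abcrego' undo_depth=4 redo_depth=0
After op 5 (undo): buf='abcre' undo_depth=3 redo_depth=1
After op 6 (delete): buf='a' undo_depth=4 redo_depth=0
After op 7 (undo): buf='abcre' undo_depth=3 redo_depth=1
After op 8 (redo): buf='a' undo_depth=4 redo_depth=0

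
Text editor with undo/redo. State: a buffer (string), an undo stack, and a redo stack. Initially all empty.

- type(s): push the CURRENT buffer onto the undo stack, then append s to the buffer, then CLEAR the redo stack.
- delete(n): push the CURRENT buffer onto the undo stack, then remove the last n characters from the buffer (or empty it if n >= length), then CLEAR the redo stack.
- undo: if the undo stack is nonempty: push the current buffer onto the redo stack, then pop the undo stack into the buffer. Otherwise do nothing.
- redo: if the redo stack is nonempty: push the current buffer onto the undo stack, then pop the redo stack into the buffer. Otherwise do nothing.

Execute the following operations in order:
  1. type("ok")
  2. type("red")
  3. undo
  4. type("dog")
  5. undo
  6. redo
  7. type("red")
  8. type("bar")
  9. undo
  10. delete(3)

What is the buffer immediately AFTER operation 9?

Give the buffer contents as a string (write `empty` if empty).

Answer: okdogred

Derivation:
After op 1 (type): buf='ok' undo_depth=1 redo_depth=0
After op 2 (type): buf='okred' undo_depth=2 redo_depth=0
After op 3 (undo): buf='ok' undo_depth=1 redo_depth=1
After op 4 (type): buf='okdog' undo_depth=2 redo_depth=0
After op 5 (undo): buf='ok' undo_depth=1 redo_depth=1
After op 6 (redo): buf='okdog' undo_depth=2 redo_depth=0
After op 7 (type): buf='okdogred' undo_depth=3 redo_depth=0
After op 8 (type): buf='okdogredbar' undo_depth=4 redo_depth=0
After op 9 (undo): buf='okdogred' undo_depth=3 redo_depth=1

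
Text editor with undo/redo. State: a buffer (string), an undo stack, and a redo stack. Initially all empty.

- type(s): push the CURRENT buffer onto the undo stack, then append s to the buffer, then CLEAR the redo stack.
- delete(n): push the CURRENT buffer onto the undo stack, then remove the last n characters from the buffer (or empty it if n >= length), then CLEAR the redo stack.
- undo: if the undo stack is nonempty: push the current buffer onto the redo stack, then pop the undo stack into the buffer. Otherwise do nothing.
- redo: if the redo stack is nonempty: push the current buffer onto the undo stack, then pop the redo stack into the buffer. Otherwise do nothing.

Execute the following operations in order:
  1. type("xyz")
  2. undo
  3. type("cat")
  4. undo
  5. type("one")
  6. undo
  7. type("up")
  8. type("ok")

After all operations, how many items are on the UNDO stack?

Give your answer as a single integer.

Answer: 2

Derivation:
After op 1 (type): buf='xyz' undo_depth=1 redo_depth=0
After op 2 (undo): buf='(empty)' undo_depth=0 redo_depth=1
After op 3 (type): buf='cat' undo_depth=1 redo_depth=0
After op 4 (undo): buf='(empty)' undo_depth=0 redo_depth=1
After op 5 (type): buf='one' undo_depth=1 redo_depth=0
After op 6 (undo): buf='(empty)' undo_depth=0 redo_depth=1
After op 7 (type): buf='up' undo_depth=1 redo_depth=0
After op 8 (type): buf='upok' undo_depth=2 redo_depth=0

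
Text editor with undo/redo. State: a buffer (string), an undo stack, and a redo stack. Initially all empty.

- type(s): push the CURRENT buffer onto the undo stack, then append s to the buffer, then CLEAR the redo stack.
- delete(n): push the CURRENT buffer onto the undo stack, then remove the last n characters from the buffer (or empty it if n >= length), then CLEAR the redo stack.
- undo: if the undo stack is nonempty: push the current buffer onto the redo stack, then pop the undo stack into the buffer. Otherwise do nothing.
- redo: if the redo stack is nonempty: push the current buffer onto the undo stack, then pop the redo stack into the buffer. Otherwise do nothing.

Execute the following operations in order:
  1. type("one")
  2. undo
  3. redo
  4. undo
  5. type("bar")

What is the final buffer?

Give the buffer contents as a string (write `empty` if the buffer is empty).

After op 1 (type): buf='one' undo_depth=1 redo_depth=0
After op 2 (undo): buf='(empty)' undo_depth=0 redo_depth=1
After op 3 (redo): buf='one' undo_depth=1 redo_depth=0
After op 4 (undo): buf='(empty)' undo_depth=0 redo_depth=1
After op 5 (type): buf='bar' undo_depth=1 redo_depth=0

Answer: bar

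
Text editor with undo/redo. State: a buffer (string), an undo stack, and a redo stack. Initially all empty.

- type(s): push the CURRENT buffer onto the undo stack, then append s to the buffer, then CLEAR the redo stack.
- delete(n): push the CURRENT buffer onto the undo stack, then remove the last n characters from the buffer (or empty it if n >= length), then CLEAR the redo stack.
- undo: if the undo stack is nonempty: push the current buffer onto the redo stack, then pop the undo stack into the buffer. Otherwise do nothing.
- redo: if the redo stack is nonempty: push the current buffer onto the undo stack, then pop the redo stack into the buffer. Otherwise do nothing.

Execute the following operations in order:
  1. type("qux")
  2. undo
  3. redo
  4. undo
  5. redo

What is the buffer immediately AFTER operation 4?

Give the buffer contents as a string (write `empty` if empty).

After op 1 (type): buf='qux' undo_depth=1 redo_depth=0
After op 2 (undo): buf='(empty)' undo_depth=0 redo_depth=1
After op 3 (redo): buf='qux' undo_depth=1 redo_depth=0
After op 4 (undo): buf='(empty)' undo_depth=0 redo_depth=1

Answer: empty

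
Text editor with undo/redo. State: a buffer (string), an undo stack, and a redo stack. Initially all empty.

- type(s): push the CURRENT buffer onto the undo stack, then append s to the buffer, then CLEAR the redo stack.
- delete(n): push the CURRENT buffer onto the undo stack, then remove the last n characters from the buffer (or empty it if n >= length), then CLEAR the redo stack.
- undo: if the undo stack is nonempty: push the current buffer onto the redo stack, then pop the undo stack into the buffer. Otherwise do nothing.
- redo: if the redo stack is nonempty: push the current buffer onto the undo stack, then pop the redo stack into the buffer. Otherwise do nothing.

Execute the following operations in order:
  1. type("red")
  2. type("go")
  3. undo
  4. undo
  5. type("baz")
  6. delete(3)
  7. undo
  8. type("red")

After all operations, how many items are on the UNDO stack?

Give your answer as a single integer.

After op 1 (type): buf='red' undo_depth=1 redo_depth=0
After op 2 (type): buf='redgo' undo_depth=2 redo_depth=0
After op 3 (undo): buf='red' undo_depth=1 redo_depth=1
After op 4 (undo): buf='(empty)' undo_depth=0 redo_depth=2
After op 5 (type): buf='baz' undo_depth=1 redo_depth=0
After op 6 (delete): buf='(empty)' undo_depth=2 redo_depth=0
After op 7 (undo): buf='baz' undo_depth=1 redo_depth=1
After op 8 (type): buf='bazred' undo_depth=2 redo_depth=0

Answer: 2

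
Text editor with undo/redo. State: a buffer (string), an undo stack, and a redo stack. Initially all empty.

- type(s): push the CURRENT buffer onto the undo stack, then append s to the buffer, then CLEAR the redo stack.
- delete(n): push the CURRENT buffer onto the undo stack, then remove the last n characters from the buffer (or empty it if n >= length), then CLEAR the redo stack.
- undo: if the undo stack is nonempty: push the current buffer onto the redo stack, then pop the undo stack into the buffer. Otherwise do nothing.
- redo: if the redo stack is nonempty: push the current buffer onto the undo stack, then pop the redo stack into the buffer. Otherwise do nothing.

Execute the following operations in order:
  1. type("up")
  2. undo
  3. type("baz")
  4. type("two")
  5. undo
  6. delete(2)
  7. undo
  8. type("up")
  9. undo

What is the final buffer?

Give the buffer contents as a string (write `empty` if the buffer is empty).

After op 1 (type): buf='up' undo_depth=1 redo_depth=0
After op 2 (undo): buf='(empty)' undo_depth=0 redo_depth=1
After op 3 (type): buf='baz' undo_depth=1 redo_depth=0
After op 4 (type): buf='baztwo' undo_depth=2 redo_depth=0
After op 5 (undo): buf='baz' undo_depth=1 redo_depth=1
After op 6 (delete): buf='b' undo_depth=2 redo_depth=0
After op 7 (undo): buf='baz' undo_depth=1 redo_depth=1
After op 8 (type): buf='bazup' undo_depth=2 redo_depth=0
After op 9 (undo): buf='baz' undo_depth=1 redo_depth=1

Answer: baz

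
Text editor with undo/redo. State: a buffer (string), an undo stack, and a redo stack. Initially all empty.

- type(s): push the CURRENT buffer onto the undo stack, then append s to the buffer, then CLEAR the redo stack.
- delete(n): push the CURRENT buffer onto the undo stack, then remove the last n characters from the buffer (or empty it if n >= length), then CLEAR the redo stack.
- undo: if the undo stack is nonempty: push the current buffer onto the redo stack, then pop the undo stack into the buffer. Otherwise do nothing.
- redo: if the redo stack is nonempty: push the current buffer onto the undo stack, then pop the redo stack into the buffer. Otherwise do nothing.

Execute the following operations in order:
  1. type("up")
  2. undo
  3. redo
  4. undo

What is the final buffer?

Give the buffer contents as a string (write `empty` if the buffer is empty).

After op 1 (type): buf='up' undo_depth=1 redo_depth=0
After op 2 (undo): buf='(empty)' undo_depth=0 redo_depth=1
After op 3 (redo): buf='up' undo_depth=1 redo_depth=0
After op 4 (undo): buf='(empty)' undo_depth=0 redo_depth=1

Answer: empty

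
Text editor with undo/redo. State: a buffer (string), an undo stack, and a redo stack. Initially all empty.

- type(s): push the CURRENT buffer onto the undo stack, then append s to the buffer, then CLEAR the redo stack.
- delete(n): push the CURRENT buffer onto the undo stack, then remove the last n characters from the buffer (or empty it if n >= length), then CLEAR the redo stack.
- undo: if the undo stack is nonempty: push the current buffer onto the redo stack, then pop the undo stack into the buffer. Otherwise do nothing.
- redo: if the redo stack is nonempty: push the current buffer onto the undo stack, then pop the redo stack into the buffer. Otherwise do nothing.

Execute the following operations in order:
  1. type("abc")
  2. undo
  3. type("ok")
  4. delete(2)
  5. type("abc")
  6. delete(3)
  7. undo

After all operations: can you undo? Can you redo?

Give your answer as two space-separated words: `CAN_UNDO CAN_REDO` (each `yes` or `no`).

Answer: yes yes

Derivation:
After op 1 (type): buf='abc' undo_depth=1 redo_depth=0
After op 2 (undo): buf='(empty)' undo_depth=0 redo_depth=1
After op 3 (type): buf='ok' undo_depth=1 redo_depth=0
After op 4 (delete): buf='(empty)' undo_depth=2 redo_depth=0
After op 5 (type): buf='abc' undo_depth=3 redo_depth=0
After op 6 (delete): buf='(empty)' undo_depth=4 redo_depth=0
After op 7 (undo): buf='abc' undo_depth=3 redo_depth=1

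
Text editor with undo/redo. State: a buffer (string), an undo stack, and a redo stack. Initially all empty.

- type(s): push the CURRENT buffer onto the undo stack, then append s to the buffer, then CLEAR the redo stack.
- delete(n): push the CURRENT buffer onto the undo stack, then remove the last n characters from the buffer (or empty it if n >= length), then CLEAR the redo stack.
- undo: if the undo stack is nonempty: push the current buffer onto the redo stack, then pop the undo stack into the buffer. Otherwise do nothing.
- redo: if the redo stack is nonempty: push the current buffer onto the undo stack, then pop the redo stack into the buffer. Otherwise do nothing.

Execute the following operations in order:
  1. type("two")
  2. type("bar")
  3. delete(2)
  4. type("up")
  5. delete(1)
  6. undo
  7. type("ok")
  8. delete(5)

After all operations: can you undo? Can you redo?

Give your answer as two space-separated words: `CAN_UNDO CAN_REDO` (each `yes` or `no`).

After op 1 (type): buf='two' undo_depth=1 redo_depth=0
After op 2 (type): buf='twobar' undo_depth=2 redo_depth=0
After op 3 (delete): buf='twob' undo_depth=3 redo_depth=0
After op 4 (type): buf='twobup' undo_depth=4 redo_depth=0
After op 5 (delete): buf='twobu' undo_depth=5 redo_depth=0
After op 6 (undo): buf='twobup' undo_depth=4 redo_depth=1
After op 7 (type): buf='twobupok' undo_depth=5 redo_depth=0
After op 8 (delete): buf='two' undo_depth=6 redo_depth=0

Answer: yes no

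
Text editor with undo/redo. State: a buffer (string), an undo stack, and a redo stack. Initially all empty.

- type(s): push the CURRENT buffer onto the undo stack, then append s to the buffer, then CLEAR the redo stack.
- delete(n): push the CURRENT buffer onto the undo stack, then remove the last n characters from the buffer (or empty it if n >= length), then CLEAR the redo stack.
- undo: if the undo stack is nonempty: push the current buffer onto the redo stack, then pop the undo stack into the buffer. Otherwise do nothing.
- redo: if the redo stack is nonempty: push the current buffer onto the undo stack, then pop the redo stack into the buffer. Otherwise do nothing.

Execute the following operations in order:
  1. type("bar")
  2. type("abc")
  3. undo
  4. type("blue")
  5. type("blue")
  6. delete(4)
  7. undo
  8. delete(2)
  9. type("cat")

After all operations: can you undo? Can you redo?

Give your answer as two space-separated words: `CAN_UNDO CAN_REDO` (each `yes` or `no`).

Answer: yes no

Derivation:
After op 1 (type): buf='bar' undo_depth=1 redo_depth=0
After op 2 (type): buf='barabc' undo_depth=2 redo_depth=0
After op 3 (undo): buf='bar' undo_depth=1 redo_depth=1
After op 4 (type): buf='barblue' undo_depth=2 redo_depth=0
After op 5 (type): buf='barblueblue' undo_depth=3 redo_depth=0
After op 6 (delete): buf='barblue' undo_depth=4 redo_depth=0
After op 7 (undo): buf='barblueblue' undo_depth=3 redo_depth=1
After op 8 (delete): buf='barbluebl' undo_depth=4 redo_depth=0
After op 9 (type): buf='barblueblcat' undo_depth=5 redo_depth=0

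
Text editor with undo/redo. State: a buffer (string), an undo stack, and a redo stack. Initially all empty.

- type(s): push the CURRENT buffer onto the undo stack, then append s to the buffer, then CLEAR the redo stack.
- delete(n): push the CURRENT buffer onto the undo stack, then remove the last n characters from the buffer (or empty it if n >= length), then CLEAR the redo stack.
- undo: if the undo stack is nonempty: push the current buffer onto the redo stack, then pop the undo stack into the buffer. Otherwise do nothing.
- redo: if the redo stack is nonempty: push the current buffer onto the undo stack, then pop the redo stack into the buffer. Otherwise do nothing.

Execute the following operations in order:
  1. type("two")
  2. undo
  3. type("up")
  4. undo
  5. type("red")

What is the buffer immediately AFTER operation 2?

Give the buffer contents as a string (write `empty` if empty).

Answer: empty

Derivation:
After op 1 (type): buf='two' undo_depth=1 redo_depth=0
After op 2 (undo): buf='(empty)' undo_depth=0 redo_depth=1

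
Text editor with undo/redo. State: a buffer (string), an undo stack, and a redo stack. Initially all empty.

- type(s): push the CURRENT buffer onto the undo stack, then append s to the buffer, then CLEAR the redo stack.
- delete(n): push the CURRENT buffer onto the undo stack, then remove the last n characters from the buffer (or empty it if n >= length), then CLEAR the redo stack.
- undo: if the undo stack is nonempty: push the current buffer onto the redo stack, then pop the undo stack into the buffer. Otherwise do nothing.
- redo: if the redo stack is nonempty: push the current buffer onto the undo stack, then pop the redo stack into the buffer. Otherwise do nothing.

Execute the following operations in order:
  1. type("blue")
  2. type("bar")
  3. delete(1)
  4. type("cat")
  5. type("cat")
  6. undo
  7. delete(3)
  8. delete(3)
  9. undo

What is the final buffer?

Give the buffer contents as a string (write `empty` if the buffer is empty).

After op 1 (type): buf='blue' undo_depth=1 redo_depth=0
After op 2 (type): buf='bluebar' undo_depth=2 redo_depth=0
After op 3 (delete): buf='blueba' undo_depth=3 redo_depth=0
After op 4 (type): buf='bluebacat' undo_depth=4 redo_depth=0
After op 5 (type): buf='bluebacatcat' undo_depth=5 redo_depth=0
After op 6 (undo): buf='bluebacat' undo_depth=4 redo_depth=1
After op 7 (delete): buf='blueba' undo_depth=5 redo_depth=0
After op 8 (delete): buf='blu' undo_depth=6 redo_depth=0
After op 9 (undo): buf='blueba' undo_depth=5 redo_depth=1

Answer: blueba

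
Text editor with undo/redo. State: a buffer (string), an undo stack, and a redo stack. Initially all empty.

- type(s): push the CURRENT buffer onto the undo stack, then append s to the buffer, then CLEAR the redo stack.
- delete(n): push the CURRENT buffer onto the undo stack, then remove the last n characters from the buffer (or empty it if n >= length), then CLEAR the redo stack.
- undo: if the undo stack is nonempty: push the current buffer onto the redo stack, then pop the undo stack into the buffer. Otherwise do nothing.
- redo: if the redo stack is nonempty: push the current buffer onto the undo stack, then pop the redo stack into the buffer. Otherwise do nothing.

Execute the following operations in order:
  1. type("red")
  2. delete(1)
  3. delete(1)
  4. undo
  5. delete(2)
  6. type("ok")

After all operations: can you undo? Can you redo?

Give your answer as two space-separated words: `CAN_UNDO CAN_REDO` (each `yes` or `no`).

After op 1 (type): buf='red' undo_depth=1 redo_depth=0
After op 2 (delete): buf='re' undo_depth=2 redo_depth=0
After op 3 (delete): buf='r' undo_depth=3 redo_depth=0
After op 4 (undo): buf='re' undo_depth=2 redo_depth=1
After op 5 (delete): buf='(empty)' undo_depth=3 redo_depth=0
After op 6 (type): buf='ok' undo_depth=4 redo_depth=0

Answer: yes no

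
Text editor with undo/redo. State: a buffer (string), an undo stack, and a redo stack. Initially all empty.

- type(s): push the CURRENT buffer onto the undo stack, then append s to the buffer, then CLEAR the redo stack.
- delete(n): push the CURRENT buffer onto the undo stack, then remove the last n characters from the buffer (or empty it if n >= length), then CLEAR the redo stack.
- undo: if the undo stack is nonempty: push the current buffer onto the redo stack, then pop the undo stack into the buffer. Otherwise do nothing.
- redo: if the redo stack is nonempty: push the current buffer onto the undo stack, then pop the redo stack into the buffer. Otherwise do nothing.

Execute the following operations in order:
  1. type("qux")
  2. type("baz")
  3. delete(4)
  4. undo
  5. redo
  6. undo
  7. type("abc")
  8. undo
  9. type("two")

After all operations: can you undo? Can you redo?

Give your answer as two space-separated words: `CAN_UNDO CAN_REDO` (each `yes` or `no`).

After op 1 (type): buf='qux' undo_depth=1 redo_depth=0
After op 2 (type): buf='quxbaz' undo_depth=2 redo_depth=0
After op 3 (delete): buf='qu' undo_depth=3 redo_depth=0
After op 4 (undo): buf='quxbaz' undo_depth=2 redo_depth=1
After op 5 (redo): buf='qu' undo_depth=3 redo_depth=0
After op 6 (undo): buf='quxbaz' undo_depth=2 redo_depth=1
After op 7 (type): buf='quxbazabc' undo_depth=3 redo_depth=0
After op 8 (undo): buf='quxbaz' undo_depth=2 redo_depth=1
After op 9 (type): buf='quxbaztwo' undo_depth=3 redo_depth=0

Answer: yes no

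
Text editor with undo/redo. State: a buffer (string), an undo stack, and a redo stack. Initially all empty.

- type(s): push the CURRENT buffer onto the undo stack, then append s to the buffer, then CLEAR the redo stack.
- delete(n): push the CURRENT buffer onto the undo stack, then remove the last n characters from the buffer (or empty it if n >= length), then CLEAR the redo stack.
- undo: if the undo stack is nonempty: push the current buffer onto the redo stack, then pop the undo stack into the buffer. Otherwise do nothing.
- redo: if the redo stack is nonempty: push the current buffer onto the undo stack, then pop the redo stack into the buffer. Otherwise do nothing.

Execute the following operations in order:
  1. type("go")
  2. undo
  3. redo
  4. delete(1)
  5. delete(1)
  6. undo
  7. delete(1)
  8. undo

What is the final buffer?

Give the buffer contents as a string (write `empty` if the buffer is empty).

Answer: g

Derivation:
After op 1 (type): buf='go' undo_depth=1 redo_depth=0
After op 2 (undo): buf='(empty)' undo_depth=0 redo_depth=1
After op 3 (redo): buf='go' undo_depth=1 redo_depth=0
After op 4 (delete): buf='g' undo_depth=2 redo_depth=0
After op 5 (delete): buf='(empty)' undo_depth=3 redo_depth=0
After op 6 (undo): buf='g' undo_depth=2 redo_depth=1
After op 7 (delete): buf='(empty)' undo_depth=3 redo_depth=0
After op 8 (undo): buf='g' undo_depth=2 redo_depth=1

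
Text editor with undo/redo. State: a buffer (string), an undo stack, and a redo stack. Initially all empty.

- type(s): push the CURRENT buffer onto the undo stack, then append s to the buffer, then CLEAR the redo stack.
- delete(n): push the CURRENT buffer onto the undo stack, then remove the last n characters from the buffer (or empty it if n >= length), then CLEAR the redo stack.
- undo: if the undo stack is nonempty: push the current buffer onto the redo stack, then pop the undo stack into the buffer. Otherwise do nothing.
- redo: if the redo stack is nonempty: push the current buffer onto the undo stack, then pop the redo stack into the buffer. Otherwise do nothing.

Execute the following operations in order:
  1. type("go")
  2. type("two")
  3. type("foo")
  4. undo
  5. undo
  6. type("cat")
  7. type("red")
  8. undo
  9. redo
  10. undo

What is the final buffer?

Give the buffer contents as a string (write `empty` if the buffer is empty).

After op 1 (type): buf='go' undo_depth=1 redo_depth=0
After op 2 (type): buf='gotwo' undo_depth=2 redo_depth=0
After op 3 (type): buf='gotwofoo' undo_depth=3 redo_depth=0
After op 4 (undo): buf='gotwo' undo_depth=2 redo_depth=1
After op 5 (undo): buf='go' undo_depth=1 redo_depth=2
After op 6 (type): buf='gocat' undo_depth=2 redo_depth=0
After op 7 (type): buf='gocatred' undo_depth=3 redo_depth=0
After op 8 (undo): buf='gocat' undo_depth=2 redo_depth=1
After op 9 (redo): buf='gocatred' undo_depth=3 redo_depth=0
After op 10 (undo): buf='gocat' undo_depth=2 redo_depth=1

Answer: gocat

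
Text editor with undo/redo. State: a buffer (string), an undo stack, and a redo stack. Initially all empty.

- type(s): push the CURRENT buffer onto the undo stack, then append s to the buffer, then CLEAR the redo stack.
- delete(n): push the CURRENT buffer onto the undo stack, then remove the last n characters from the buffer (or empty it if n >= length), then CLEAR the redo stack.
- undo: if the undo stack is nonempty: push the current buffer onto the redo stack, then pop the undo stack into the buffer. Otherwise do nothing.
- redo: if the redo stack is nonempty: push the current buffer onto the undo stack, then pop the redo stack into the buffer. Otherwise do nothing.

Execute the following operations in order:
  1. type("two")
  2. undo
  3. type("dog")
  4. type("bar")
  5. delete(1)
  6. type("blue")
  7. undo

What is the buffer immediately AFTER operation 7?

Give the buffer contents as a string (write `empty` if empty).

Answer: dogba

Derivation:
After op 1 (type): buf='two' undo_depth=1 redo_depth=0
After op 2 (undo): buf='(empty)' undo_depth=0 redo_depth=1
After op 3 (type): buf='dog' undo_depth=1 redo_depth=0
After op 4 (type): buf='dogbar' undo_depth=2 redo_depth=0
After op 5 (delete): buf='dogba' undo_depth=3 redo_depth=0
After op 6 (type): buf='dogbablue' undo_depth=4 redo_depth=0
After op 7 (undo): buf='dogba' undo_depth=3 redo_depth=1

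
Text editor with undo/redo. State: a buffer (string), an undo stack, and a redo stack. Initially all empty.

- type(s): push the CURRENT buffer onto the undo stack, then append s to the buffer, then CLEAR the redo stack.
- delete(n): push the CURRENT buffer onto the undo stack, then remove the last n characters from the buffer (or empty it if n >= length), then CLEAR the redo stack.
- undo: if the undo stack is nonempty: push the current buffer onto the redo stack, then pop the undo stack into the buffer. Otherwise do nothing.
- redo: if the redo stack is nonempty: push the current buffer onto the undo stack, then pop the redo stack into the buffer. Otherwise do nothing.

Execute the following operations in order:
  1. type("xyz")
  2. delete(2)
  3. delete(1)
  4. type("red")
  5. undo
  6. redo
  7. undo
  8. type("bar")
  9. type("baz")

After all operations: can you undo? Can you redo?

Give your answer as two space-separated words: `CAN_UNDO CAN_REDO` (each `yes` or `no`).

Answer: yes no

Derivation:
After op 1 (type): buf='xyz' undo_depth=1 redo_depth=0
After op 2 (delete): buf='x' undo_depth=2 redo_depth=0
After op 3 (delete): buf='(empty)' undo_depth=3 redo_depth=0
After op 4 (type): buf='red' undo_depth=4 redo_depth=0
After op 5 (undo): buf='(empty)' undo_depth=3 redo_depth=1
After op 6 (redo): buf='red' undo_depth=4 redo_depth=0
After op 7 (undo): buf='(empty)' undo_depth=3 redo_depth=1
After op 8 (type): buf='bar' undo_depth=4 redo_depth=0
After op 9 (type): buf='barbaz' undo_depth=5 redo_depth=0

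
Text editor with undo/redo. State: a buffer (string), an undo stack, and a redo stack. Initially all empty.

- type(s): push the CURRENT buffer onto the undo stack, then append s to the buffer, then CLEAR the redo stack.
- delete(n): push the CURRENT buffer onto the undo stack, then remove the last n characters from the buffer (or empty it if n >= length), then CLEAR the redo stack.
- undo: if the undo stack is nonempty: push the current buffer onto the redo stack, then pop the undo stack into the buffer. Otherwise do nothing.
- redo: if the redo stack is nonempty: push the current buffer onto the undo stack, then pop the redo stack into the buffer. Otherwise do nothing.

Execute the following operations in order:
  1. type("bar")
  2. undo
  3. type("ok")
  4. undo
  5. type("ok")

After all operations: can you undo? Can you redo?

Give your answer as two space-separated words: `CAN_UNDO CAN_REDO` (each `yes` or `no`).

Answer: yes no

Derivation:
After op 1 (type): buf='bar' undo_depth=1 redo_depth=0
After op 2 (undo): buf='(empty)' undo_depth=0 redo_depth=1
After op 3 (type): buf='ok' undo_depth=1 redo_depth=0
After op 4 (undo): buf='(empty)' undo_depth=0 redo_depth=1
After op 5 (type): buf='ok' undo_depth=1 redo_depth=0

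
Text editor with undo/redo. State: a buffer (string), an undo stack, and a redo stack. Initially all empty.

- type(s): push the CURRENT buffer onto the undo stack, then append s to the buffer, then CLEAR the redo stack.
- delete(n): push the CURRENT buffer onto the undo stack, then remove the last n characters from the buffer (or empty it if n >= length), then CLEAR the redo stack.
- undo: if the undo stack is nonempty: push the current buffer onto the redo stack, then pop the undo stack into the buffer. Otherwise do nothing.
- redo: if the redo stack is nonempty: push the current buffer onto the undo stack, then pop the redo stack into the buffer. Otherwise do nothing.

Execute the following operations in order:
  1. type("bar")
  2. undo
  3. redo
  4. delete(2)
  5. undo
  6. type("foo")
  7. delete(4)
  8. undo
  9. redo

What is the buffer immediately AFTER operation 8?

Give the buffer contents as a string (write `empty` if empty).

Answer: barfoo

Derivation:
After op 1 (type): buf='bar' undo_depth=1 redo_depth=0
After op 2 (undo): buf='(empty)' undo_depth=0 redo_depth=1
After op 3 (redo): buf='bar' undo_depth=1 redo_depth=0
After op 4 (delete): buf='b' undo_depth=2 redo_depth=0
After op 5 (undo): buf='bar' undo_depth=1 redo_depth=1
After op 6 (type): buf='barfoo' undo_depth=2 redo_depth=0
After op 7 (delete): buf='ba' undo_depth=3 redo_depth=0
After op 8 (undo): buf='barfoo' undo_depth=2 redo_depth=1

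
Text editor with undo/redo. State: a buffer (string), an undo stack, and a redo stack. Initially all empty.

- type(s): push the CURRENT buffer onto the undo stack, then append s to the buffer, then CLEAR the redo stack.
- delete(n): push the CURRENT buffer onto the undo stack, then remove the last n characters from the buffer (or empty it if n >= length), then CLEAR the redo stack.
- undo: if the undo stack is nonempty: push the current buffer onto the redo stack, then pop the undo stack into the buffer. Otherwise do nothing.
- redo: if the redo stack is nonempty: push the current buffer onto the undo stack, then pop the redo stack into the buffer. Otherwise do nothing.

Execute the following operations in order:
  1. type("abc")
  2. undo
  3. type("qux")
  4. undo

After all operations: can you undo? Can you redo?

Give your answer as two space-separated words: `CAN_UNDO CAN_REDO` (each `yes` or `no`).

After op 1 (type): buf='abc' undo_depth=1 redo_depth=0
After op 2 (undo): buf='(empty)' undo_depth=0 redo_depth=1
After op 3 (type): buf='qux' undo_depth=1 redo_depth=0
After op 4 (undo): buf='(empty)' undo_depth=0 redo_depth=1

Answer: no yes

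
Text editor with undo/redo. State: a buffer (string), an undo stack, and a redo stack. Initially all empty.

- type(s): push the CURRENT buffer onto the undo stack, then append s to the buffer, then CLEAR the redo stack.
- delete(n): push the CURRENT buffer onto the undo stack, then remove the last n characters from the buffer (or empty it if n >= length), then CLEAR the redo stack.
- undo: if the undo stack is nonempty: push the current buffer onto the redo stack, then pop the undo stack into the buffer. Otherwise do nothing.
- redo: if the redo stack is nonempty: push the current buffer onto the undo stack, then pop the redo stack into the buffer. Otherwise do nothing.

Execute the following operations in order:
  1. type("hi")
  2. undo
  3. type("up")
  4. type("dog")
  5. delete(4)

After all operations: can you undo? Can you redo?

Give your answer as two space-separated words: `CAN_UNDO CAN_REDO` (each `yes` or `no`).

After op 1 (type): buf='hi' undo_depth=1 redo_depth=0
After op 2 (undo): buf='(empty)' undo_depth=0 redo_depth=1
After op 3 (type): buf='up' undo_depth=1 redo_depth=0
After op 4 (type): buf='updog' undo_depth=2 redo_depth=0
After op 5 (delete): buf='u' undo_depth=3 redo_depth=0

Answer: yes no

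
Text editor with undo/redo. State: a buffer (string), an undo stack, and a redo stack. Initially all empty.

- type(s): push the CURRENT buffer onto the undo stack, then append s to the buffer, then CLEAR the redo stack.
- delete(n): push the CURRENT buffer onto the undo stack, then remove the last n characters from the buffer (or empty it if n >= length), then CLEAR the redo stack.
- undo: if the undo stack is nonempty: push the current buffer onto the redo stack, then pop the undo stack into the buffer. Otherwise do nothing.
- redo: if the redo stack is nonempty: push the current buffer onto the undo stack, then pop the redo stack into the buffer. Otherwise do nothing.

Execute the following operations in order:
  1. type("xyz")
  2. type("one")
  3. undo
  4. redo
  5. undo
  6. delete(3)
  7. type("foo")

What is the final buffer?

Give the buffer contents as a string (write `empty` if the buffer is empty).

Answer: foo

Derivation:
After op 1 (type): buf='xyz' undo_depth=1 redo_depth=0
After op 2 (type): buf='xyzone' undo_depth=2 redo_depth=0
After op 3 (undo): buf='xyz' undo_depth=1 redo_depth=1
After op 4 (redo): buf='xyzone' undo_depth=2 redo_depth=0
After op 5 (undo): buf='xyz' undo_depth=1 redo_depth=1
After op 6 (delete): buf='(empty)' undo_depth=2 redo_depth=0
After op 7 (type): buf='foo' undo_depth=3 redo_depth=0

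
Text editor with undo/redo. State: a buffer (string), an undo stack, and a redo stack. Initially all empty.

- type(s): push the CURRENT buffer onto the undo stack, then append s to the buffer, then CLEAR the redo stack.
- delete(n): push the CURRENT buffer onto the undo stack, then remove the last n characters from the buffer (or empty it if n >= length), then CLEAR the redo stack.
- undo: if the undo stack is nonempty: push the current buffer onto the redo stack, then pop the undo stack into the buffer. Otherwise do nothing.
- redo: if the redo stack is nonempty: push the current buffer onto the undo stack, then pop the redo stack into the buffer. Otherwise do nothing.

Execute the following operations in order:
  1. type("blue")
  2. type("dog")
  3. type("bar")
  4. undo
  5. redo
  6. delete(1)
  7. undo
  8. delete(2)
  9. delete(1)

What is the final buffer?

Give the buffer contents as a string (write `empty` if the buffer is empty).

After op 1 (type): buf='blue' undo_depth=1 redo_depth=0
After op 2 (type): buf='bluedog' undo_depth=2 redo_depth=0
After op 3 (type): buf='bluedogbar' undo_depth=3 redo_depth=0
After op 4 (undo): buf='bluedog' undo_depth=2 redo_depth=1
After op 5 (redo): buf='bluedogbar' undo_depth=3 redo_depth=0
After op 6 (delete): buf='bluedogba' undo_depth=4 redo_depth=0
After op 7 (undo): buf='bluedogbar' undo_depth=3 redo_depth=1
After op 8 (delete): buf='bluedogb' undo_depth=4 redo_depth=0
After op 9 (delete): buf='bluedog' undo_depth=5 redo_depth=0

Answer: bluedog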